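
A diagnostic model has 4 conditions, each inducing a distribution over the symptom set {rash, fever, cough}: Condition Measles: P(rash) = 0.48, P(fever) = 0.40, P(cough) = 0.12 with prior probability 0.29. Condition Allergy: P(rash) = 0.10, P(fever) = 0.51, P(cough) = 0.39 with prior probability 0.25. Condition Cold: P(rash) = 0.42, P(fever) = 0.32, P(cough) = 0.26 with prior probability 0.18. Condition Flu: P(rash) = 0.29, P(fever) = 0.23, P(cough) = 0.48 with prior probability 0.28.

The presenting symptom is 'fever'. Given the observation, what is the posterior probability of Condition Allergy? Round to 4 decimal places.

0.3488

Posterior ∝ prior × likelihood, so P(k | x) ∝ P(Z=k) f_k(x); normalise over all components.
Categorical probabilities:
  L_Measles = 0.4
  L_Allergy = 0.51
  L_Cold = 0.32
  L_Flu = 0.23
Prior × likelihood for each component:
  P(Z=Measles)·L_Measles = 0.29 × 0.4 = 0.116
  P(Z=Allergy)·L_Allergy = 0.25 × 0.51 = 0.1275
  P(Z=Cold)·L_Cold = 0.18 × 0.32 = 0.0576
  P(Z=Flu)·L_Flu = 0.28 × 0.23 = 0.0644
Sum: 0.116 + 0.1275 + 0.0576 + 0.0644 = 0.3655
P(Condition Allergy | the observation) = 0.1275 / 0.3655 ≈ 0.3488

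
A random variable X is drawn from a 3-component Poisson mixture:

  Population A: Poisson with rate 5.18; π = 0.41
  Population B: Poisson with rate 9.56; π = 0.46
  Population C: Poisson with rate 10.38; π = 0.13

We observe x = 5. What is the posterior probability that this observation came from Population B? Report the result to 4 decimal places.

0.2217

P(component k | x) = P(Z=k)·f_k(x) / marginal(x), where marginal(x) = Σ_j P(Z=j)·f_j(x).
Poisson probabilities:
  f_A = e^(−5.18)·5.18^5/5! = 0.174913
  f_B = e^(−9.56)·9.56^5/5! = 0.0469087
  f_C = e^(−10.38)·10.38^5/5! = 0.0311766
Multiply by the mixture weights:
  P(Z=A)·f_A = 0.41 × 0.174913 = 0.0717143
  P(Z=B)·f_B = 0.46 × 0.0469087 = 0.021578
  P(Z=C)·f_C = 0.13 × 0.0311766 = 0.00405296
Denominator: 0.0717143 + 0.021578 + 0.00405296 = 0.0973453
P(Population B | the observation) ≈ 0.2217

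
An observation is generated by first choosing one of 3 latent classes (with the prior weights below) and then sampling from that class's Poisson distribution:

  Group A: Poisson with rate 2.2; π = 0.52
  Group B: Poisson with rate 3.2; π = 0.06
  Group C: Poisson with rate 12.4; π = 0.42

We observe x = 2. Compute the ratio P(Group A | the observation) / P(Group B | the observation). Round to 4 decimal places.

Only the two components matter; the odds are (π_i f_i(x)) / (π_j f_j(x)).
Component likelihoods at x = 2:
  L_A = 0.268144
  L_B = 0.208702
  L_C = 0.000316637
Posterior odds = (π_A·L_A) / (π_B·L_B) = (0.52·0.268144) / (0.06·0.208702) = 0.139435 / 0.0125221 ≈ 11.1350

11.1350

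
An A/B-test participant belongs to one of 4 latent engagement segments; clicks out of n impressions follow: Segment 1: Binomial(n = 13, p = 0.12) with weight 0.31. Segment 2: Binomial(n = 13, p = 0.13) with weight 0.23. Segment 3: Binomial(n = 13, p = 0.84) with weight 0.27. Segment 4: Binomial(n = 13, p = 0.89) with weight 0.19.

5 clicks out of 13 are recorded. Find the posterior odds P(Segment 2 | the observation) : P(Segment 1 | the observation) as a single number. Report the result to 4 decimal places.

1.0103

Posterior odds = (w_i f_i(x)) / (w_j f_j(x)); the normalising sum cancels.
Evaluate each component's likelihood at the observed value:
  L_1 = C(13,5)·0.12^5·0.88^8 = 1287·2.48832e-05·0.359635 = 0.0115172
  L_2 = C(13,5)·0.13^5·0.87^8 = 1287·3.71293e-05·0.328212 = 0.0156837
  L_3 = C(13,5)·0.84^5·0.16^8 = 1287·0.418212·4.29497e-07 = 0.000231172
  L_4 = C(13,5)·0.89^5·0.11^8 = 1287·0.558406·2.14359e-08 = 1.54053e-05
Posterior odds = (w_2·L_2) / (w_1·L_1) = (0.23·0.0156837) / (0.31·0.0115172) = 0.00360726 / 0.00357033 ≈ 1.0103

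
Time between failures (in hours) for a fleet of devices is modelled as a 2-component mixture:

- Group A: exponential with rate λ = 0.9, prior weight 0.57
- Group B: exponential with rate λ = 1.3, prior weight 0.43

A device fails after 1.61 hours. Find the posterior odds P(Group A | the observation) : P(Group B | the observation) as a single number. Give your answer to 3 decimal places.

1.747

Since P(k|x) ∝ π_k f_k(x), the posterior odds are π_i f_i(x) / (π_j f_j(x)).
Evaluate each component's likelihood at the observed value:
  f_A = 0.211324
  f_B = 0.160312
0.120455 / 0.068934 ≈ 1.747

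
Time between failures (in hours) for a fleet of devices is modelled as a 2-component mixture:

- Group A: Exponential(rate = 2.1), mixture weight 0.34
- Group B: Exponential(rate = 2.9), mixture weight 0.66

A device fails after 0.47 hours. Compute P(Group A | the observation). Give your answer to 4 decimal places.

0.3520

P(component k | x) = π_k·f_k(x) / marginal(x), where marginal(x) = Σ_j π_j·f_j(x).
Exponential densities:
  f_A = 2.1·e^(−2.1·0.47) = 2.1·e^(−0.9870) = 0.782655
  f_B = 2.9·e^(−2.9·0.47) = 2.9·e^(−1.3630) = 0.742087
Unnormalised posteriors:
  π_A·f_A = 0.34 × 0.782655 = 0.266103
  π_B·f_B = 0.66 × 0.742087 = 0.489777
Normaliser: 0.266103 + 0.489777 = 0.75588
P(Group A | data) = 0.266103 / 0.75588 ≈ 0.3520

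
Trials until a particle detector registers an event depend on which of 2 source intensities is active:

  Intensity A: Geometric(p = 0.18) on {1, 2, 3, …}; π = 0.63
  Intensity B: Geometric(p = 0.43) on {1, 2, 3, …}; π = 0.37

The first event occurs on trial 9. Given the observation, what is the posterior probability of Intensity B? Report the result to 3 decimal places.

0.071

By Bayes' theorem, P(k | x) = w_k f_k(x) / Σ_j w_j f_j(x).
Geometric probabilities:
  p_A = 0.0367945
  p_B = 0.00479145
Unnormalised posteriors:
  w_A·p_A = 0.63 × 0.0367945 = 0.0231806
  w_B·p_B = 0.37 × 0.00479145 = 0.00177284
Evidence: 0.0231806 + 0.00177284 = 0.0249534
P(Intensity B | data) = 0.00177284 / 0.0249534 ≈ 0.071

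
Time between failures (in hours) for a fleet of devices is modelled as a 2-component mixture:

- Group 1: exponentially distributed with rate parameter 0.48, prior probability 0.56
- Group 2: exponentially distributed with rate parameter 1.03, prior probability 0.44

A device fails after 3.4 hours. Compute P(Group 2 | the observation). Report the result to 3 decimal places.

The responsibility of component k is π_k f_k(x) divided by Σ_j π_j f_j(x).
Component likelihoods at x = 3.4 hours:
  f_1 = 0.48·e^(−0.48·3.4) = 0.48·e^(−1.6320) = 0.0938583
  f_2 = 1.03·e^(−1.03·3.4) = 1.03·e^(−3.5020) = 0.0310412
Prior × likelihood for each component:
  π_1·f_1 = 0.56 × 0.0938583 = 0.0525606
  π_2·f_2 = 0.44 × 0.0310412 = 0.0136581
Normaliser: 0.0525606 + 0.0136581 = 0.0662188
P(Group 2 | data) = 0.0136581 / 0.0662188 ≈ 0.206

0.206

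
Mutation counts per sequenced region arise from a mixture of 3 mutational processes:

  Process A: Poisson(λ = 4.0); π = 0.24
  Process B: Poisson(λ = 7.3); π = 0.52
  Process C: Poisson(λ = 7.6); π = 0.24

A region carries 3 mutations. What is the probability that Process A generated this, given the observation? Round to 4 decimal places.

The responsibility of component k is w_k f_k(x) divided by Σ_j w_j f_j(x).
Poisson probabilities:
  f_A = e^(−4.0)·4.0^3/3! = 0.195367
  f_B = e^(−7.3)·7.3^3/3! = 0.0437993
  f_C = e^(−7.6)·7.6^3/3! = 0.0366144
Prior × likelihood for each component:
  w_A·f_A = 0.24 × 0.195367 = 0.046888
  w_B·f_B = 0.52 × 0.0437993 = 0.0227757
  w_C·f_C = 0.24 × 0.0366144 = 0.00878745
Normaliser: 0.046888 + 0.0227757 + 0.00878745 = 0.0784511
So the posterior for Process A is 0.046888 / 0.0784511 ≈ 0.5977.

0.5977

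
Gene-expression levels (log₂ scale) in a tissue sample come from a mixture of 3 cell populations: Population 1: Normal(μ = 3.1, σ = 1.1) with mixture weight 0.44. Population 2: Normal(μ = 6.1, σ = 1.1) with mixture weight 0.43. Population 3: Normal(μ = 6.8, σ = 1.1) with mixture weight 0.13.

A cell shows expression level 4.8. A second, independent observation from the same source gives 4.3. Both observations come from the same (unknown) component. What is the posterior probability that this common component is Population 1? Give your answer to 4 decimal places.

0.5592

Posterior ∝ prior × likelihood, so P(k | x) ∝ P(Z=k) f_k(x); normalise over all components.
Since both observations come from the same component, the likelihood for component k is f_k(x₁)·f_k(x₂).
  p_1 = [0.109869] × [0.20003] = 0.0219771
  p_2 = [0.180397] × [0.0950748] = 0.0171512
  p_3 = [0.0694505] × [0.0274087] = 0.00190355
Weight by the priors:
  P(Z=1)·p_1 = 0.44 × 0.0219771 = 0.00966993
  P(Z=2)·p_2 = 0.43 × 0.0171512 = 0.00737501
  P(Z=3)·p_3 = 0.13 × 0.00190355 = 0.000247462
Denominator: 0.00966993 + 0.00737501 + 0.000247462 = 0.0172924
So the posterior for Population 1 is 0.00966993 / 0.0172924 ≈ 0.5592.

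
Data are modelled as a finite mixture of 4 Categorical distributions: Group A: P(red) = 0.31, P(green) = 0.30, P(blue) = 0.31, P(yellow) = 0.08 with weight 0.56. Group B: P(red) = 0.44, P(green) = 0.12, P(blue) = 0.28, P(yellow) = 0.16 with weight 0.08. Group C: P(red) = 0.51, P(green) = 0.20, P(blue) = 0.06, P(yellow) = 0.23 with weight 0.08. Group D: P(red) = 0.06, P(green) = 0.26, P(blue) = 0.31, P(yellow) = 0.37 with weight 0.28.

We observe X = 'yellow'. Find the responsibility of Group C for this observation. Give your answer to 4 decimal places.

By Bayes' theorem, P(k | x) = π_k f_k(x) / Σ_j π_j f_j(x).
Component likelihoods at x = 'yellow':
  f_A = 0.08
  f_B = 0.16
  f_C = 0.23
  f_D = 0.37
Unnormalised posteriors:
  π_A·f_A = 0.56 × 0.08 = 0.0448
  π_B·f_B = 0.08 × 0.16 = 0.0128
  π_C·f_C = 0.08 × 0.23 = 0.0184
  π_D·f_D = 0.28 × 0.37 = 0.1036
Evidence: 0.0448 + 0.0128 + 0.0184 + 0.1036 = 0.1796
Responsibility of Group C: 0.0184 / 0.1796 ≈ 0.1024

0.1024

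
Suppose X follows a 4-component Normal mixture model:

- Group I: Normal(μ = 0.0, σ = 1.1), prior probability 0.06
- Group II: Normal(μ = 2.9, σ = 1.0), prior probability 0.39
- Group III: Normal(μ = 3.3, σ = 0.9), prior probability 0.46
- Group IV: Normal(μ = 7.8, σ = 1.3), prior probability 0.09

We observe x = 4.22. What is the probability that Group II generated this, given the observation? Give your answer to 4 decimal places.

Posterior ∝ prior × likelihood, so P(k | x) ∝ w_k f_k(x); normalise over all components.
Evaluate each component's likelihood at the observed value:
  L_I = (1/(1.1·√(2π)))·exp(−(4.22−0.0)²/(2·1.1²)) = 0.362675·exp(-7.35884) = 0.000231
  L_II = (1/(1.0·√(2π)))·exp(−(4.22−2.9)²/(2·1.0²)) = 0.398942·exp(-0.87120) = 0.166937
  L_III = (1/(0.9·√(2π)))·exp(−(4.22−3.3)²/(2·0.9²)) = 0.443269·exp(-0.52247) = 0.262883
  L_IV = (1/(1.3·√(2π)))·exp(−(4.22−7.8)²/(2·1.3²)) = 0.306879·exp(-3.79183) = 0.0069214
Weight by the priors:
  w_I·L_I = 0.06 × 0.000231 = 1.386e-05
  w_II·L_II = 0.39 × 0.166937 = 0.0651054
  w_III·L_III = 0.46 × 0.262883 = 0.120926
  w_IV·L_IV = 0.09 × 0.0069214 = 0.000622926
Marginal: 1.386e-05 + 0.0651054 + 0.120926 + 0.000622926 = 0.186668
P(Group II | 4.22) = 0.0651054 / 0.186668 ≈ 0.3488

0.3488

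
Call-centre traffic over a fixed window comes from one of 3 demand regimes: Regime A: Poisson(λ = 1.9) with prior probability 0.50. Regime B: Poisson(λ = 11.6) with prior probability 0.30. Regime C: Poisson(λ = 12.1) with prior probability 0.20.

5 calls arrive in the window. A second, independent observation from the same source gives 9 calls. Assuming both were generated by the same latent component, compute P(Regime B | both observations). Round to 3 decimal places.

Posterior ∝ prior × likelihood, so P(k | x) ∝ π_k f_k(x); normalise over all components.
Since both observations come from the same component, the likelihood for component k is f_k(x₁)·f_k(x₂).
  p_A = [e^(−1.9)·1.9^5/5! = 0.0308622] × [0.000133003] = 4.10475e-06
  p_B = [e^(−11.6)·11.6^5/5! = 0.0160433] × [0.0960601] = 0.00154112
  p_C = [e^(−12.1)·12.1^5/5! = 0.0120166] × [0.0851809] = 0.00102359
Multiply by the mixture weights:
  π_A·p_A = 0.50 × 4.10475e-06 = 2.05238e-06
  π_B·p_B = 0.30 × 0.00154112 = 0.000462335
  π_C·p_C = 0.20 × 0.00102359 = 0.000204717
Normaliser: 2.05238e-06 + 0.000462335 + 0.000204717 = 0.000669105
P(Regime B | x) = 0.000462335 / 0.000669105 ≈ 0.691

0.691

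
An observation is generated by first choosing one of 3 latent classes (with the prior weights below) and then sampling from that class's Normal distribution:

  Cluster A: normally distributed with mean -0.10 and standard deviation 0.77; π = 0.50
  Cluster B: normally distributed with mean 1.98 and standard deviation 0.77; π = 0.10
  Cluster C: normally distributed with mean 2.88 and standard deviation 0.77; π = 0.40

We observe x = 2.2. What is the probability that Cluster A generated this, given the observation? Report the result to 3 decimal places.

0.015

P(component k | x) = π_k·f_k(x) / marginal(x), where marginal(x) = Σ_j π_j·f_j(x).
Component likelihoods at x = 2.2:
  p_A = (1/(0.77·√(2π)))·exp(−(2.2−-0.10)²/(2·0.77²)) = 0.518107·exp(-4.46112) = 0.00598381
  p_B = (1/(0.77·√(2π)))·exp(−(2.2−1.98)²/(2·0.77²)) = 0.518107·exp(-0.04082) = 0.497385
  p_C = (1/(0.77·√(2π)))·exp(−(2.2−2.88)²/(2·0.77²)) = 0.518107·exp(-0.38995) = 0.350806
Weight by the priors:
  π_A·p_A = 0.50 × 0.00598381 = 0.00299191
  π_B·p_B = 0.10 × 0.497385 = 0.0497385
  π_C·p_C = 0.40 × 0.350806 = 0.140322
Denominator: 0.00299191 + 0.0497385 + 0.140322 = 0.193053
So the posterior for Cluster A is 0.00299191 / 0.193053 ≈ 0.015.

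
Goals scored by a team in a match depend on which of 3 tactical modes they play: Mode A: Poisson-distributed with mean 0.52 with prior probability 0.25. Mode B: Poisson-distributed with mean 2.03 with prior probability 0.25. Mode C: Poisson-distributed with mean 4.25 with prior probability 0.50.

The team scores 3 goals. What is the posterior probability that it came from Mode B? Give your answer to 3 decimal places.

Apply Bayes' rule: the posterior for each component is proportional to its prior times its likelihood at x.
Component likelihoods at x = 3 goals:
  L_A = e^(−0.52)·0.52^3/3! = 0.0139324
  L_B = e^(−2.03)·2.03^3/3! = 0.183113
  L_C = e^(−4.25)·4.25^3/3! = 0.1825
Weight by the priors:
  π_A·L_A = 0.25 × 0.0139324 = 0.0034831
  π_B·L_B = 0.25 × 0.183113 = 0.0457782
  π_C·L_C = 0.50 × 0.1825 = 0.0912502
Evidence: 0.0034831 + 0.0457782 + 0.0912502 = 0.140512
P(Mode B | the observation) = 0.0457782 / 0.140512 ≈ 0.326

0.326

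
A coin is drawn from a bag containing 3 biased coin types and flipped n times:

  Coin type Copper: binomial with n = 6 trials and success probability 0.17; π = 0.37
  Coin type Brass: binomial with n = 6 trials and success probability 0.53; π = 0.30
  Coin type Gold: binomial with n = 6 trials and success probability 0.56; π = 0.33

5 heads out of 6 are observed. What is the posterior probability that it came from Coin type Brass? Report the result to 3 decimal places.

Apply Bayes' rule: the posterior for each component is proportional to its prior times its likelihood at x.
Component likelihoods at x = 5 heads out of 6:
  f_Copper = C(6,5)·0.17^5·0.83^1 = 6·0.000141986·0.83 = 0.000707089
  f_Brass = C(6,5)·0.53^5·0.47^1 = 6·0.0418195·0.47 = 0.117931
  f_Gold = C(6,5)·0.56^5·0.44^1 = 6·0.0550732·0.44 = 0.145393
Prior × likelihood for each component:
  w_Copper·f_Copper = 0.37 × 0.000707089 = 0.000261623
  w_Brass·f_Brass = 0.30 × 0.117931 = 0.0353793
  w_Gold·f_Gold = 0.33 × 0.145393 = 0.0479798
Sum: 0.000261623 + 0.0353793 + 0.0479798 = 0.0836207
P(Coin type Brass | data) = 0.0353793 / 0.0836207 ≈ 0.423

0.423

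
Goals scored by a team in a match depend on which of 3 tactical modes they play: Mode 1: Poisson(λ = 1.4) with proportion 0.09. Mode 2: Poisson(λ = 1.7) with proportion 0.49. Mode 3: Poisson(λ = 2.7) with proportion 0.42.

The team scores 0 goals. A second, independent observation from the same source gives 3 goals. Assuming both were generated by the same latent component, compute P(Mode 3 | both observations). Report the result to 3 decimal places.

Posterior ∝ prior × likelihood, so P(k | x) ∝ P(Z=k) f_k(x); normalise over all components.
Since both observations come from the same component, the likelihood for component k is f_k(x₁)·f_k(x₂).
  L_1 = [0.246597] × [0.112777] = 0.0278105
  L_2 = [0.182684] × [0.149587] = 0.0273271
  L_3 = [0.0672055] × [0.220468] = 0.0148166
Prior × likelihood for each component:
  P(Z=1)·L_1 = 0.09 × 0.0278105 = 0.00250294
  P(Z=2)·L_2 = 0.49 × 0.0273271 = 0.0133903
  P(Z=3)·L_3 = 0.42 × 0.0148166 = 0.00622299
Denominator: 0.00250294 + 0.0133903 + 0.00622299 = 0.0221162
P(Mode 3 | data) = 0.00622299 / 0.0221162 ≈ 0.281

0.281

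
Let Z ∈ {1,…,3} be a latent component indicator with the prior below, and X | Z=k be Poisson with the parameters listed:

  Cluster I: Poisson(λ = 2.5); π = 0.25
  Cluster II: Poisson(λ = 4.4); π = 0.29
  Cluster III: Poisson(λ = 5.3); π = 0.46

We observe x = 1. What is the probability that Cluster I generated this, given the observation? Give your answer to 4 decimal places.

0.6483

By Bayes' theorem, P(k | x) = π_k f_k(x) / Σ_j π_j f_j(x).
Evaluate each component's likelihood at the observed value:
  f_I = e^(−2.5)·2.5^1/1! = 0.205212
  f_II = e^(−4.4)·4.4^1/1! = 0.0540203
  f_III = e^(−5.3)·5.3^1/1! = 0.0264554
Unnormalised posteriors:
  π_I·f_I = 0.25 × 0.205212 = 0.0513031
  π_II·f_II = 0.29 × 0.0540203 = 0.0156659
  π_III·f_III = 0.46 × 0.0264554 = 0.0121695
Normaliser: 0.0513031 + 0.0156659 + 0.0121695 = 0.0791385
P(Cluster I | x) ≈ 0.6483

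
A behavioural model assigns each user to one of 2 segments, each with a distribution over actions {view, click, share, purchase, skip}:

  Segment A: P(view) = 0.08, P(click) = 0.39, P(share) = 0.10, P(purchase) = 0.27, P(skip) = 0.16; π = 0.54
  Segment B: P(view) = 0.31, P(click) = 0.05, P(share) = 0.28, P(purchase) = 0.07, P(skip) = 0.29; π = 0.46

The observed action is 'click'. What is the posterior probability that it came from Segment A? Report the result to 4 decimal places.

The responsibility of component k is π_k f_k(x) divided by Σ_j π_j f_j(x).
Component likelihoods at x = 'click':
  p_A = P(click | comp) = 0.39
  p_B = P(click | comp) = 0.05
Weight by the priors:
  π_A·p_A = 0.54 × 0.39 = 0.2106
  π_B·p_B = 0.46 × 0.05 = 0.023
Sum: 0.2106 + 0.023 = 0.2336
Responsibility of Segment A: 0.2106 / 0.2336 ≈ 0.9015

0.9015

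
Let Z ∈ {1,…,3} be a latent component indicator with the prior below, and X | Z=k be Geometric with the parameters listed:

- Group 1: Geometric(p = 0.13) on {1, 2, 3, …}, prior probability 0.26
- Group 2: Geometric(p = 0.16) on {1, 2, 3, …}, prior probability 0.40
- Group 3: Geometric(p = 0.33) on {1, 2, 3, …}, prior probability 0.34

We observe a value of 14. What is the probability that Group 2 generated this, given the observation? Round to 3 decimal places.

0.519

P(component k | x) = P(Z=k)·f_k(x) / marginal(x), where marginal(x) = Σ_j P(Z=j)·f_j(x).
Component likelihoods at x = 14:
  p_1 = 0.0212664
  p_2 = 0.0165863
  p_3 = 0.0018092
Weight by the priors:
  P(Z=1)·p_1 = 0.26 × 0.0212664 = 0.00552926
  P(Z=2)·p_2 = 0.40 × 0.0165863 = 0.00663454
  P(Z=3)·p_3 = 0.34 × 0.0018092 = 0.000615128
Normaliser: 0.00552926 + 0.00663454 + 0.000615128 = 0.0127789
Responsibility of Group 2: 0.00663454 / 0.0127789 ≈ 0.519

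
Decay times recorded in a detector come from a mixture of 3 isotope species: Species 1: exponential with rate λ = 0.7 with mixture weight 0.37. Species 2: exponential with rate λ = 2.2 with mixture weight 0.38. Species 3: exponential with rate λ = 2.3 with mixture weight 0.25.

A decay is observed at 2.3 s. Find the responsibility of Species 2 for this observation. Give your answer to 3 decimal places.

Apply Bayes' rule: the posterior for each component is proportional to its prior times its likelihood at x.
Evaluate each component's likelihood at the observed value:
  f_1 = 0.7·e^(−0.7·2.3) = 0.7·e^(−1.6100) = 0.139921
  f_2 = 2.2·e^(−2.2·2.3) = 2.2·e^(−5.0600) = 0.0139602
  f_3 = 2.3·e^(−2.3·2.3) = 2.3·e^(−5.2900) = 0.011596
Unnormalised posteriors:
  π_1·f_1 = 0.37 × 0.139921 = 0.0517709
  π_2·f_2 = 0.38 × 0.0139602 = 0.00530489
  π_3·f_3 = 0.25 × 0.011596 = 0.00289901
Marginal: 0.0517709 + 0.00530489 + 0.00289901 = 0.0599748
So the posterior for Species 2 is 0.00530489 / 0.0599748 ≈ 0.088.

0.088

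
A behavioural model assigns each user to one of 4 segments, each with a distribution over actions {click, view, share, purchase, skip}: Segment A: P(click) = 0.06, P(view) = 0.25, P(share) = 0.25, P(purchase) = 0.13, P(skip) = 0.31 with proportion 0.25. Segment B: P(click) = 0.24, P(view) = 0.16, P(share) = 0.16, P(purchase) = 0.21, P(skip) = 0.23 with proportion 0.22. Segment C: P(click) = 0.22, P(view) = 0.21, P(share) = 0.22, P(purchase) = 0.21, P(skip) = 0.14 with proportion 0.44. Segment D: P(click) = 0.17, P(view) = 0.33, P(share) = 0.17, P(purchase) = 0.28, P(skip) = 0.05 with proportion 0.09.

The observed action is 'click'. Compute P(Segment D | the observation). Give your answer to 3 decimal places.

By Bayes' theorem, P(k | x) = w_k f_k(x) / Σ_j w_j f_j(x).
Component likelihoods at x = 'click':
  f_A = P(click | comp) = 0.06
  f_B = P(click | comp) = 0.24
  f_C = P(click | comp) = 0.22
  f_D = P(click | comp) = 0.17
Multiply by the mixture weights:
  w_A·f_A = 0.25 × 0.06 = 0.015
  w_B·f_B = 0.22 × 0.24 = 0.0528
  w_C·f_C = 0.44 × 0.22 = 0.0968
  w_D·f_D = 0.09 × 0.17 = 0.0153
Sum: 0.015 + 0.0528 + 0.0968 + 0.0153 = 0.1799
P(Segment D | data) ≈ 0.085

0.085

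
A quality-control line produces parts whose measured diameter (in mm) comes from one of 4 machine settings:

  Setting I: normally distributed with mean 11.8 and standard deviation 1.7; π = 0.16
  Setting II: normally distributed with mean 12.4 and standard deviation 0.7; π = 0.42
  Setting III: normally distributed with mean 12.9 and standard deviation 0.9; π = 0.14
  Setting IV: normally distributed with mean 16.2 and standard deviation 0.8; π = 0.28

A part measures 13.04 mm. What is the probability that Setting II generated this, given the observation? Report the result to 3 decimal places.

0.636

Apply Bayes' rule: the posterior for each component is proportional to its prior times its likelihood at x.
Evaluate each component's likelihood at the observed value:
  p_I = 0.179858
  p_II = 0.375227
  p_III = 0.437939
  p_IV = 0.000204071
Multiply by the mixture weights:
  π_I·p_I = 0.16 × 0.179858 = 0.0287773
  π_II·p_II = 0.42 × 0.375227 = 0.157596
  π_III·p_III = 0.14 × 0.437939 = 0.0613114
  π_IV·p_IV = 0.28 × 0.000204071 = 5.71397e-05
Sum: 0.0287773 + 0.157596 + 0.0613114 + 5.71397e-05 = 0.247741
P(Setting II | the observation) ≈ 0.636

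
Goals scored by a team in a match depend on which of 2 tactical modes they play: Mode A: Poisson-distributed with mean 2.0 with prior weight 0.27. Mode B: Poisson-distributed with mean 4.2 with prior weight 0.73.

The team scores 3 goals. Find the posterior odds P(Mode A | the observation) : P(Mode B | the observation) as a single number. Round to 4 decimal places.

Since P(k|x) ∝ π_k f_k(x), the posterior odds are π_i f_i(x) / (π_j f_j(x)).
Evaluate each component's likelihood at the observed value:
  L_A = e^(−2.0)·2.0^3/3! = 0.180447
  L_B = e^(−4.2)·4.2^3/3! = 0.185165
Odds = (0.27/0.73) × (0.180447/0.185165) = 0.369863 × 0.974518 ≈ 0.3604

0.3604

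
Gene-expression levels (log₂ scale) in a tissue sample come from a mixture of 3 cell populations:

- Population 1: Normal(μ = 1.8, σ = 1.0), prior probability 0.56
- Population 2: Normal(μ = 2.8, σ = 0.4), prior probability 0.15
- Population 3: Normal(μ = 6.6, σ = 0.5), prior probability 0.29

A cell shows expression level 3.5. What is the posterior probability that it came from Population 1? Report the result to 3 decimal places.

0.619

P(component k | x) = π_k·f_k(x) / marginal(x), where marginal(x) = Σ_j π_j·f_j(x).
Component likelihoods at x = 3.5:
  p_1 = (1/(1.0·√(2π)))·exp(−(3.5−1.8)²/(2·1.0²)) = 0.398942·exp(-1.44500) = 0.0940491
  p_2 = (1/(0.4·√(2π)))·exp(−(3.5−2.8)²/(2·0.4²)) = 0.997356·exp(-1.53125) = 0.215693
  p_3 = (1/(0.5·√(2π)))·exp(−(3.5−6.6)²/(2·0.5²)) = 0.797885·exp(-19.22000) = 3.58757e-09
Prior × likelihood for each component:
  π_1·p_1 = 0.56 × 0.0940491 = 0.0526675
  π_2·p_2 = 0.15 × 0.215693 = 0.032354
  π_3·p_3 = 0.29 × 3.58757e-09 = 1.04039e-09
Marginal: 0.0526675 + 0.032354 + 1.04039e-09 = 0.0850215
P(Population 1 | x) = 0.0526675 / 0.0850215 ≈ 0.619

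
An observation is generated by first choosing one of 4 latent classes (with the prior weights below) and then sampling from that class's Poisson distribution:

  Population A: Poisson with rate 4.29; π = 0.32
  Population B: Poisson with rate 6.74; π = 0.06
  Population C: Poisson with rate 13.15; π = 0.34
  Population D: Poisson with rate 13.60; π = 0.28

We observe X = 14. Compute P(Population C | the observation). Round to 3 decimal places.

Apply Bayes' rule: the posterior for each component is proportional to its prior times its likelihood at x.
Component likelihoods at x = 14:
  p_A = e^(−4.29)·4.29^14/14! = 0.000112427
  p_B = e^(−6.74)·6.74^14/14! = 0.00541608
  p_C = e^(−13.15)·13.15^14/14! = 0.103176
  p_D = e^(−13.60)·13.60^14/14! = 0.105374
Weight by the priors:
  π_A·p_A = 0.32 × 0.000112427 = 3.59766e-05
  π_B·p_B = 0.06 × 0.00541608 = 0.000324965
  π_C·p_C = 0.34 × 0.103176 = 0.0350799
  π_D·p_D = 0.28 × 0.105374 = 0.0295046
Normaliser: 3.59766e-05 + 0.000324965 + 0.0350799 + 0.0295046 = 0.0649454
P(Population C | x) ≈ 0.540

0.540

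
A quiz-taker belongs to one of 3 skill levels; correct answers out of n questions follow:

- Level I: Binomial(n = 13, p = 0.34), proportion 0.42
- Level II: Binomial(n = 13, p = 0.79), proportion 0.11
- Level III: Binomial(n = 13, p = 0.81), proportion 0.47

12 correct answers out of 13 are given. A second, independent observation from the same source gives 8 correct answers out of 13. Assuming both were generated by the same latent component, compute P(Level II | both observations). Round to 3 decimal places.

The responsibility of component k is π_k f_k(x) divided by Σ_j π_j f_j(x).
Since both observations come from the same component, the likelihood for component k is f_k(x₁)·f_k(x₂).
  L_I = [C(13,12)·0.34^12·0.66^1 = 13·2.38642e-06·0.66 = 2.04755e-05] × [0.0287826] = 5.89337e-07
  L_II = [C(13,12)·0.79^12·0.21^1 = 13·0.0590915·0.21 = 0.16132] × [0.0797428] = 0.0128641
  L_III = [C(13,12)·0.81^12·0.19^1 = 13·0.0797664·0.19 = 0.197023] × [0.0590509] = 0.0116344
Multiply by the mixture weights:
  π_I·L_I = 0.42 × 5.89337e-07 = 2.47522e-07
  π_II·L_II = 0.11 × 0.0128641 = 0.00141505
  π_III·L_III = 0.47 × 0.0116344 = 0.00546817
Marginal: 2.47522e-07 + 0.00141505 + 0.00546817 = 0.00688347
Responsibility of Level II: 0.00141505 / 0.00688347 ≈ 0.206

0.206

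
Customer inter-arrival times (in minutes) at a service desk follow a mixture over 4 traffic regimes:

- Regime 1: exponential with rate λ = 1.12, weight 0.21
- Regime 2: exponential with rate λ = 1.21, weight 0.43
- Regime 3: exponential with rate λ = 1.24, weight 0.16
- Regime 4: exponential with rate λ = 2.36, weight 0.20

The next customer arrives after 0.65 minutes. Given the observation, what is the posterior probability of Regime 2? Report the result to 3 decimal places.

By Bayes' theorem, P(k | x) = w_k f_k(x) / Σ_j w_j f_j(x).
Component likelihoods at x = 0.65 minutes:
  f_1 = 1.12·e^(−1.12·0.65) = 1.12·e^(−0.7280) = 0.540819
  f_2 = 1.21·e^(−1.21·0.65) = 1.21·e^(−0.7865) = 0.551078
  f_3 = 1.24·e^(−1.24·0.65) = 1.24·e^(−0.8060) = 0.553835
  f_4 = 2.36·e^(−2.36·0.65) = 2.36·e^(−1.5340) = 0.508984
Prior × likelihood for each component:
  w_1·f_1 = 0.21 × 0.540819 = 0.113572
  w_2·f_2 = 0.43 × 0.551078 = 0.236963
  w_3·f_3 = 0.16 × 0.553835 = 0.0886136
  w_4·f_4 = 0.20 × 0.508984 = 0.101797
Normaliser: 0.113572 + 0.236963 + 0.0886136 + 0.101797 = 0.540946
P(Regime 2 | x) ≈ 0.438

0.438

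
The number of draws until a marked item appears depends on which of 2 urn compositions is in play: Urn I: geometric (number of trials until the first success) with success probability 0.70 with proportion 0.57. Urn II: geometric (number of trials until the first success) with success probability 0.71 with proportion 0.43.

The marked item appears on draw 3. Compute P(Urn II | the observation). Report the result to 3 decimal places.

Posterior ∝ prior × likelihood, so P(k | x) ∝ π_k f_k(x); normalise over all components.
Evaluate each component's likelihood at the observed value:
  f_I = 0.70·(1−0.70)^2 = 0.70·0.09 = 0.063
  f_II = 0.71·(1−0.71)^2 = 0.71·0.0841 = 0.059711
Unnormalised posteriors:
  π_I·f_I = 0.57 × 0.063 = 0.03591
  π_II·f_II = 0.43 × 0.059711 = 0.0256757
Marginal: 0.03591 + 0.0256757 = 0.0615857
P(Urn II | data) ≈ 0.417

0.417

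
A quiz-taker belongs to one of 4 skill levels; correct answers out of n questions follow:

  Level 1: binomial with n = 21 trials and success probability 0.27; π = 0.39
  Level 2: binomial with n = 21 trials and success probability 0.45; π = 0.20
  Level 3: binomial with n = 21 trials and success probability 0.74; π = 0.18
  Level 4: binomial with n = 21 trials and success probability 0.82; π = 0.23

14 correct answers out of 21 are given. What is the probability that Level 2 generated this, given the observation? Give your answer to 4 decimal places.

0.1236

Apply Bayes' rule: the posterior for each component is proportional to its prior times its likelihood at x.
Component likelihoods at x = 14 correct answers out of 21:
  L_1 = C(21,14)·0.27^14·0.73^7 = 116280·1.09419e-08·0.110474 = 0.000140559
  L_2 = C(21,14)·0.45^14·0.55^7 = 116280·1.39629e-05·0.0152244 = 0.0247183
  L_3 = C(21,14)·0.74^14·0.26^7 = 116280·0.0147654·8.03181e-05 = 0.137899
  L_4 = C(21,14)·0.82^14·0.18^7 = 116280·0.0621432·6.1222e-06 = 0.0442391
Unnormalised posteriors:
  π_1·L_1 = 0.39 × 0.000140559 = 5.48179e-05
  π_2·L_2 = 0.20 × 0.0247183 = 0.00494367
  π_3·L_3 = 0.18 × 0.137899 = 0.0248219
  π_4·L_4 = 0.23 × 0.0442391 = 0.010175
Normaliser: 5.48179e-05 + 0.00494367 + 0.0248219 + 0.010175 = 0.0399954
P(Level 2 | data) = 0.00494367 / 0.0399954 ≈ 0.1236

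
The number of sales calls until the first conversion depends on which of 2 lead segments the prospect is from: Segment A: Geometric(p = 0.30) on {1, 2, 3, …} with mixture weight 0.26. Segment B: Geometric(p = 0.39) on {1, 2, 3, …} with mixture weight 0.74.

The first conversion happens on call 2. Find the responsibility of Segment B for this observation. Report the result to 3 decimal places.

Posterior ∝ prior × likelihood, so P(k | x) ∝ w_k f_k(x); normalise over all components.
Component likelihoods at x = 2:
  f_A = 0.30·(1−0.30)^1 = 0.30·0.7 = 0.21
  f_B = 0.39·(1−0.39)^1 = 0.39·0.61 = 0.2379
Unnormalised posteriors:
  w_A·f_A = 0.26 × 0.21 = 0.0546
  w_B·f_B = 0.74 × 0.2379 = 0.176046
Normaliser: 0.0546 + 0.176046 = 0.230646
Responsibility of Segment B: 0.176046 / 0.230646 ≈ 0.763

0.763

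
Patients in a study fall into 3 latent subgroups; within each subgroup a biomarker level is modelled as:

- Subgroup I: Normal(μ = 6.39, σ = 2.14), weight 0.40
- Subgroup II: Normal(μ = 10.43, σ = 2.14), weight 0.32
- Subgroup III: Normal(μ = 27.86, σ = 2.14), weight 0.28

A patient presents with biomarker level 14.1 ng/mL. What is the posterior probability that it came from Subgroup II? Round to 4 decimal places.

0.9918

Posterior ∝ prior × likelihood, so P(k | x) ∝ P(Z=k) f_k(x); normalise over all components.
Component likelihoods at x = 14.1 ng/mL:
  L_I = 0.000283063
  L_II = 0.0428403
  L_III = 1.96258e-10
Weight by the priors:
  P(Z=I)·L_I = 0.40 × 0.000283063 = 0.000113225
  P(Z=II)·L_II = 0.32 × 0.0428403 = 0.0137089
  P(Z=III)·L_III = 0.28 × 1.96258e-10 = 5.49521e-11
Denominator: 0.000113225 + 0.0137089 + 5.49521e-11 = 0.0138221
P(Subgroup II | 14.1 ng/mL) ≈ 0.9918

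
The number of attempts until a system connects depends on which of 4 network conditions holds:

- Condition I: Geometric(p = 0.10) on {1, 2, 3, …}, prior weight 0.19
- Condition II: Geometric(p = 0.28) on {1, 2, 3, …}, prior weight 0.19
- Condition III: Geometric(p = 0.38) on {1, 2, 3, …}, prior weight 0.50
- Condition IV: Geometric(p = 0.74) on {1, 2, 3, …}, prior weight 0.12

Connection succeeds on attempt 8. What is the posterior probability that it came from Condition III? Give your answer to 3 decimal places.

P(component k | x) = w_k·f_k(x) / marginal(x), where marginal(x) = Σ_j w_j·f_j(x).
Geometric probabilities:
  p_I = 0.10·(1−0.10)^7 = 0.10·0.478297 = 0.0478297
  p_II = 0.28·(1−0.28)^7 = 0.28·0.100306 = 0.0280857
  p_III = 0.38·(1−0.38)^7 = 0.38·0.0352161 = 0.0133821
  p_IV = 0.74·(1−0.74)^7 = 0.74·8.03181e-05 = 5.94354e-05
Prior × likelihood for each component:
  w_I·p_I = 0.19 × 0.0478297 = 0.00908764
  w_II·p_II = 0.19 × 0.0280857 = 0.00533629
  w_III·p_III = 0.50 × 0.0133821 = 0.00669107
  w_IV·p_IV = 0.12 × 5.94354e-05 = 7.13225e-06
Evidence: 0.00908764 + 0.00533629 + 0.00669107 + 7.13225e-06 = 0.0211221
So the posterior for Condition III is 0.00669107 / 0.0211221 ≈ 0.317.

0.317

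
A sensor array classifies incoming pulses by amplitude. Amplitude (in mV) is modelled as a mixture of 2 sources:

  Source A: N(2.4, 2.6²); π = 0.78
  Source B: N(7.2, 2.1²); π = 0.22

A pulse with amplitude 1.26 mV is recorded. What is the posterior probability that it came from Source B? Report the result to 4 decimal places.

Apply Bayes' rule: the posterior for each component is proportional to its prior times its likelihood at x.
Normal densities:
  L_A = 0.139377
  L_B = 0.00347805
Prior × likelihood for each component:
  π_A·L_A = 0.78 × 0.139377 = 0.108714
  π_B·L_B = 0.22 × 0.00347805 = 0.000765171
Denominator: 0.108714 + 0.000765171 = 0.109479
P(Source B | the observation) = 0.000765171 / 0.109479 ≈ 0.0070

0.0070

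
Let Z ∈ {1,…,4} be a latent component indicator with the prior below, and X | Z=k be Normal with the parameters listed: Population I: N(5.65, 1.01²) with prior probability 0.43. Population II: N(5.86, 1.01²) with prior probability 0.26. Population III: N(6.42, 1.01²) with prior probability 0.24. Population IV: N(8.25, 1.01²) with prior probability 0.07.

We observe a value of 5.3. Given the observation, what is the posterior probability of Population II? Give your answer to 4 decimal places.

Apply Bayes' rule: the posterior for each component is proportional to its prior times its likelihood at x.
Normal densities:
  p_I = (1/(1.01·√(2π)))·exp(−(5.3−5.65)²/(2·1.01²)) = 0.394992·exp(-0.06004) = 0.371974
  p_II = (1/(1.01·√(2π)))·exp(−(5.3−5.86)²/(2·1.01²)) = 0.394992·exp(-0.15371) = 0.338714
  p_III = (1/(1.01·√(2π)))·exp(−(5.3−6.42)²/(2·1.01²)) = 0.394992·exp(-0.61484) = 0.213583
  p_IV = (1/(1.01·√(2π)))·exp(−(5.3−8.25)²/(2·1.01²)) = 0.394992·exp(-4.26551) = 0.00554753
Unnormalised posteriors:
  P(Z=I)·p_I = 0.43 × 0.371974 = 0.159949
  P(Z=II)·p_II = 0.26 × 0.338714 = 0.0880656
  P(Z=III)·p_III = 0.24 × 0.213583 = 0.0512599
  P(Z=IV)·p_IV = 0.07 × 0.00554753 = 0.000388327
Marginal: 0.159949 + 0.0880656 + 0.0512599 + 0.000388327 = 0.299663
So the posterior for Population II is 0.0880656 / 0.299663 ≈ 0.2939.

0.2939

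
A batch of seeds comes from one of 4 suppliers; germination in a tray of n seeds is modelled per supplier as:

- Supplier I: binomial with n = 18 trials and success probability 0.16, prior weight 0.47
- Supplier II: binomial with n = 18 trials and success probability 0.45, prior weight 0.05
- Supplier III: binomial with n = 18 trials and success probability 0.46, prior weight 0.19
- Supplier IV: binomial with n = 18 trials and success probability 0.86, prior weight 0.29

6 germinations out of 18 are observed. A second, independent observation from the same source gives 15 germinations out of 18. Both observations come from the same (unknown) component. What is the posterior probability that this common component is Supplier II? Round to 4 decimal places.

P(component k | x) = P(Z=k)·f_k(x) / marginal(x), where marginal(x) = Σ_j P(Z=j)·f_j(x).
Since both observations come from the same component, the likelihood for component k is f_k(x₁)·f_k(x₂).
  f_I = [C(18,6)·0.16^6·0.84^12 = 18564·1.67772e-05·0.12341 = 0.0384364] × [5.57606e-10] = 2.14324e-11
  f_II = [C(18,6)·0.45^6·0.55^12 = 18564·0.00830377·0.000766218 = 0.118113] × [0.000853033] = 0.000100755
  f_III = [C(18,6)·0.46^6·0.54^12 = 18564·0.0094743·0.000614788 = 0.108129] × [0.00112264] = 0.00012139
  f_IV = [C(18,6)·0.86^6·0.14^12 = 18564·0.404567·5.66939e-11 = 4.25793e-07] × [0.233105] = 9.92544e-08
Unnormalised posteriors:
  P(Z=I)·f_I = 0.47 × 2.14324e-11 = 1.00732e-11
  P(Z=II)·f_II = 0.05 × 0.000100755 = 5.03773e-06
  P(Z=III)·f_III = 0.19 × 0.00012139 = 2.30641e-05
  P(Z=IV)·f_IV = 0.29 × 9.92544e-08 = 2.87838e-08
Sum: 1.00732e-11 + 5.03773e-06 + 2.30641e-05 + 2.87838e-08 = 2.81306e-05
So the posterior for Supplier II is 5.03773e-06 / 2.81306e-05 ≈ 0.1791.

0.1791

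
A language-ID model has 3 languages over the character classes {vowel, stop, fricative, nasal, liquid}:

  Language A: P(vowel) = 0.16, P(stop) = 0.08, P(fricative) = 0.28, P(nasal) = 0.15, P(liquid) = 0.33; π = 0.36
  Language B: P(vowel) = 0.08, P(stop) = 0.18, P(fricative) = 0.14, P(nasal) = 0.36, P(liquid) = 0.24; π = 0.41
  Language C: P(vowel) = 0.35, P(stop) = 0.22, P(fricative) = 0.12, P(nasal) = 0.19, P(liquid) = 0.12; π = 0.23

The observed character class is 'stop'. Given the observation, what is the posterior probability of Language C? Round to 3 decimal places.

0.330

P(component k | x) = w_k·f_k(x) / marginal(x), where marginal(x) = Σ_j w_j·f_j(x).
Component likelihoods at x = 'stop':
  p_A = P(stop | comp) = 0.08
  p_B = P(stop | comp) = 0.18
  p_C = P(stop | comp) = 0.22
Prior × likelihood for each component:
  w_A·p_A = 0.36 × 0.08 = 0.0288
  w_B·p_B = 0.41 × 0.18 = 0.0738
  w_C·p_C = 0.23 × 0.22 = 0.0506
Denominator: 0.0288 + 0.0738 + 0.0506 = 0.1532
P(Language C | the observation) = 0.0506 / 0.1532 ≈ 0.330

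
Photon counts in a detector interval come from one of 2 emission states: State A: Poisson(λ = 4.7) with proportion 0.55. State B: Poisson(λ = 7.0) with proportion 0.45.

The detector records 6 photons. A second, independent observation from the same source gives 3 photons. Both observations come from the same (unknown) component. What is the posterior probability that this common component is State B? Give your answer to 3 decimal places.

By Bayes' theorem, P(k | x) = π_k f_k(x) / Σ_j π_j f_j(x).
Since both observations come from the same component, the likelihood for component k is f_k(x₁)·f_k(x₂).
  L_A = [0.136167] × [0.157383] = 0.0214303
  L_B = [0.149003] × [0.0521293] = 0.0077674
Multiply by the mixture weights:
  π_A·L_A = 0.55 × 0.0214303 = 0.0117867
  π_B·L_B = 0.45 × 0.0077674 = 0.00349533
Normaliser: 0.0117867 + 0.00349533 = 0.015282
So the posterior for State B is 0.00349533 / 0.015282 ≈ 0.229.

0.229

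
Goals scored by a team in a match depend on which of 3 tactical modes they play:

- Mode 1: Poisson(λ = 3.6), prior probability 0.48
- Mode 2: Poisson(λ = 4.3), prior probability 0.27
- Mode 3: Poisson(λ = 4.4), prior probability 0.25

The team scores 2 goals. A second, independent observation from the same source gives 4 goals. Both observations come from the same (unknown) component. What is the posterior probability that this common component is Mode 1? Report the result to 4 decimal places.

P(component k | x) = π_k·f_k(x) / marginal(x), where marginal(x) = Σ_j π_j·f_j(x).
Since both observations come from the same component, the likelihood for component k is f_k(x₁)·f_k(x₂).
  L_1 = [e^(−3.6)·3.6^2/2! = 0.177058] × [0.191222] = 0.0338574
  L_2 = [e^(−4.3)·4.3^2/2! = 0.125441] × [0.193284] = 0.0242458
  L_3 = [e^(−4.4)·4.4^2/2! = 0.118845] × [0.191736] = 0.0227868
Prior × likelihood for each component:
  π_1·L_1 = 0.48 × 0.0338574 = 0.0162515
  π_2·L_2 = 0.27 × 0.0242458 = 0.00654637
  π_3·L_3 = 0.25 × 0.0227868 = 0.0056967
Evidence: 0.0162515 + 0.00654637 + 0.0056967 = 0.0284946
P(Mode 1 | x₁, x₂) ≈ 0.5703

0.5703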